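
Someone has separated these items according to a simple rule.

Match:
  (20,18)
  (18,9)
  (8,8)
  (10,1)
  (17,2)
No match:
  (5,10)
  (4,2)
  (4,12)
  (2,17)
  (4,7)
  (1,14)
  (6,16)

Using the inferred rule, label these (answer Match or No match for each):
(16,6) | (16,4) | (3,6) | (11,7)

The simplest hypothesis consistent with all the labels is: first ≥ 7.
(16,6): Match (first 16). (16,4): Match (first 16). (3,6): No match (first 3). (11,7): Match (first 11).

Match, Match, No match, Match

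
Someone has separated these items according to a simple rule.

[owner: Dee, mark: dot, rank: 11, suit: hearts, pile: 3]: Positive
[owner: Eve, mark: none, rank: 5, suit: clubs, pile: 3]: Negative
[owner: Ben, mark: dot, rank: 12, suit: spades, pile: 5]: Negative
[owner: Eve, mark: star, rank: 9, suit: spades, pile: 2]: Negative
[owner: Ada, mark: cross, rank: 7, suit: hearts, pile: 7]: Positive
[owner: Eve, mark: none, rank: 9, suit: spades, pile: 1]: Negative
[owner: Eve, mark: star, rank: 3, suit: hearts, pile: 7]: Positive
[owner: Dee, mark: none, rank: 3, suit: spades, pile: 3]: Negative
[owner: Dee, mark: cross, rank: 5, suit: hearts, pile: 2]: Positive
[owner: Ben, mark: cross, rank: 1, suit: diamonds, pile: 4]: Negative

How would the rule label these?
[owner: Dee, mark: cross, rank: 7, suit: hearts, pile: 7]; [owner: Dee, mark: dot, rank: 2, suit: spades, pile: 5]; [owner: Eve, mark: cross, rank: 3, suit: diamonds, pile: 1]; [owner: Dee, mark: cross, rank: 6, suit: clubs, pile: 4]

Positive, Negative, Negative, Negative

A rule that fits every label: suit is hearts — true of each 'Positive' example, false of each 'Negative' one.
[owner: Dee, mark: cross, rank: 7, suit: hearts, pile: 7] → suit is hearts → Positive. [owner: Dee, mark: dot, rank: 2, suit: spades, pile: 5] → suit is spades → Negative. [owner: Eve, mark: cross, rank: 3, suit: diamonds, pile: 1] → suit is diamonds → Negative. [owner: Dee, mark: cross, rank: 6, suit: clubs, pile: 4] → suit is clubs → Negative.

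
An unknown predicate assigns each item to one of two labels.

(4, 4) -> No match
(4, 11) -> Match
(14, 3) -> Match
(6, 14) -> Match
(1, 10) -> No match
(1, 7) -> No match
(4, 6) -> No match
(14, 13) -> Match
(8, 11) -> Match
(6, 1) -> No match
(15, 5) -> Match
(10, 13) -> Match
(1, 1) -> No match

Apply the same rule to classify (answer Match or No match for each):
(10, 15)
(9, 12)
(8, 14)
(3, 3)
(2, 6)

Match, Match, Match, No match, No match

'Match' ⟺ sum ≥ 15.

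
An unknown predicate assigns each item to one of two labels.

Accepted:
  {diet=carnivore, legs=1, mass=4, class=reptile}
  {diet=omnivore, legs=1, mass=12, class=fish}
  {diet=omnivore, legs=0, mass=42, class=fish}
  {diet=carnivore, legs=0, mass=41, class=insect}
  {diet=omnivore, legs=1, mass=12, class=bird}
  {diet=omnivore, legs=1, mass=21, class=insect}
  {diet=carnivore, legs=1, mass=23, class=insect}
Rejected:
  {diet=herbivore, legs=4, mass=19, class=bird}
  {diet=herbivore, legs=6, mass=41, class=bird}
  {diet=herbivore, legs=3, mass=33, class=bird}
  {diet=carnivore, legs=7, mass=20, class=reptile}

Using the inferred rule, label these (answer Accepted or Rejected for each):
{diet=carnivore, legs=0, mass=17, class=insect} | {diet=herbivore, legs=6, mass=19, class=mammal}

Accepted, Rejected

The rule appears to be: legs ≤ 1.
{diet=carnivore, legs=0, mass=17, class=insect}: legs = 0 — meets the rule, so Accepted.
{diet=herbivore, legs=6, mass=19, class=mammal}: legs = 6 — fails this test, so Rejected.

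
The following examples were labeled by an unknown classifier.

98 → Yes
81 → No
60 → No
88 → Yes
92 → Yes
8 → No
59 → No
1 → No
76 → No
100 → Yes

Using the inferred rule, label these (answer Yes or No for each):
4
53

Rule: at least 88. This holds for each 'Yes' example and fails for each 'No' one.

No, No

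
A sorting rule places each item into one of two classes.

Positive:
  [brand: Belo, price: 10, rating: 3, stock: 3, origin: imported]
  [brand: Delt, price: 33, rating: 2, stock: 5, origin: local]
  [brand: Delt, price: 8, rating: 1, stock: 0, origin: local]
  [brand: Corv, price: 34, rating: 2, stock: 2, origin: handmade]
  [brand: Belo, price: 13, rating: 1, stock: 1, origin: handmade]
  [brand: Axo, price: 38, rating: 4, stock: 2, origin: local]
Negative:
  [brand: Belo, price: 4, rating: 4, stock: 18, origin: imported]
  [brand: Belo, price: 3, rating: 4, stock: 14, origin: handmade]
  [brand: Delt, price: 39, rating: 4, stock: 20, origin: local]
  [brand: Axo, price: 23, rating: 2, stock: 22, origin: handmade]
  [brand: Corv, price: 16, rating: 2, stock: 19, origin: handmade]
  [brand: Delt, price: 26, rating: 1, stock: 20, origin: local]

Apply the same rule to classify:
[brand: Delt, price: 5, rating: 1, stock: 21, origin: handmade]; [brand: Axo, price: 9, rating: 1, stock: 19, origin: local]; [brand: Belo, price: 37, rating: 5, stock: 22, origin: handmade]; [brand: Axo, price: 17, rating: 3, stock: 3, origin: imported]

The distinguishing property — stock ≤ 5 — holds for all the 'Positive' cases and none of the 'Negative' cases.
Negative: [brand: Delt, price: 5, rating: 1, stock: 21, origin: handmade], since stock = 21.
Negative: [brand: Axo, price: 9, rating: 1, stock: 19, origin: local], since stock = 19.
Negative: [brand: Belo, price: 37, rating: 5, stock: 22, origin: handmade], since stock = 22.
Positive: [brand: Axo, price: 17, rating: 3, stock: 3, origin: imported], since stock = 3.

Negative, Negative, Negative, Positive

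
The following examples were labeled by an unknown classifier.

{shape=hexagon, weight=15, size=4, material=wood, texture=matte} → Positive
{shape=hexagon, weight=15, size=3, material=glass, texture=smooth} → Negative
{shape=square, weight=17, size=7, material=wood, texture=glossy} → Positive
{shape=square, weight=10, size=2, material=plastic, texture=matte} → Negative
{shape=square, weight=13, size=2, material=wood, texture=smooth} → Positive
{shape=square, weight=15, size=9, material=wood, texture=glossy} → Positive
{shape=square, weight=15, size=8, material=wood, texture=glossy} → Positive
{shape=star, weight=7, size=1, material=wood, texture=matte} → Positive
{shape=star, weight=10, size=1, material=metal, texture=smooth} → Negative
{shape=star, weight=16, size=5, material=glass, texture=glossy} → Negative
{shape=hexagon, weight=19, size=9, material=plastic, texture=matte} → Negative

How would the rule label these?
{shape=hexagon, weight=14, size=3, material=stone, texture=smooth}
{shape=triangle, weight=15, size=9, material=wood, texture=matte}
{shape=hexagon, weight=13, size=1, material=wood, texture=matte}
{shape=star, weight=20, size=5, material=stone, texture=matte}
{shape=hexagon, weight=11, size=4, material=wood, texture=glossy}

Negative, Positive, Positive, Negative, Positive

Rule: material is wood. This holds for each 'Positive' example and fails for each 'Negative' one.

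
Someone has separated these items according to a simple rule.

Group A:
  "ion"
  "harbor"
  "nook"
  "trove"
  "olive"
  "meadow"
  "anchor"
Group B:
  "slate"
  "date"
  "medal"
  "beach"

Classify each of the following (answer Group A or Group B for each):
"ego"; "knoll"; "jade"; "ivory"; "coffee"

Group A, Group A, Group B, Group A, Group A

The rule appears to be: contains 'o'.
"ego" → has 'o' → Group A.
"knoll" → has 'o' → Group A.
"jade" → no 'o' → Group B.
"ivory" → has 'o' → Group A.
"coffee" → has 'o' → Group A.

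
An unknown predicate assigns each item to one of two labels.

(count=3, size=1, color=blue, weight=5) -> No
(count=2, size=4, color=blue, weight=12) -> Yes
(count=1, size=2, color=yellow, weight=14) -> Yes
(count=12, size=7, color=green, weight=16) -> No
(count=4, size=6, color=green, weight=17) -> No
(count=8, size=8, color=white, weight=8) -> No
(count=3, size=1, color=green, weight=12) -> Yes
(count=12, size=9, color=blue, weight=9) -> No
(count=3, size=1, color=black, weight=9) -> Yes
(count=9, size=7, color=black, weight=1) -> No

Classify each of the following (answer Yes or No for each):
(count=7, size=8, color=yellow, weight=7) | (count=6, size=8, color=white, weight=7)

No, No

One predicate separates the groups cleanly: weight ≥ 8 AND size ≤ 4.
No: (count=7, size=8, color=yellow, weight=7), since weight = 7, size = 8. No: (count=6, size=8, color=white, weight=7), since weight = 7, size = 8.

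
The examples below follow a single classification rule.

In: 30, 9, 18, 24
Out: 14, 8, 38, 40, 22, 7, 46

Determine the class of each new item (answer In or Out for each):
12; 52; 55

The classifier is using: multiple of 3.
12 — 12 = 3·4, hence In.
52 — 52 = 3·17 + 1, hence Out.
55 — 55 = 3·18 + 1, hence Out.

In, Out, Out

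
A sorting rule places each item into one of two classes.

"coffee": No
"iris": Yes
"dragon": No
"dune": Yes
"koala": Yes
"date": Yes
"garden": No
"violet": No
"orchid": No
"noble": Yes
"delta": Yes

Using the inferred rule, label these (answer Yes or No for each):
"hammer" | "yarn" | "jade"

Rule: length ≤ 5. This holds for each 'Yes' example and fails for each 'No' one.

No, Yes, Yes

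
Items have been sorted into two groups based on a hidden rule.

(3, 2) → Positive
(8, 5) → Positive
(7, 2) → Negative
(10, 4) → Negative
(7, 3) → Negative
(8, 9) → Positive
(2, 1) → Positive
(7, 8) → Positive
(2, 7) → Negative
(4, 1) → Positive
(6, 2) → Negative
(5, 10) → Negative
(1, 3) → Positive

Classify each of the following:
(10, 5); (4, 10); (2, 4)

Every 'Positive' example satisfies: |first − second| ≤ 3. None of the 'Negative' examples do.

Negative, Negative, Positive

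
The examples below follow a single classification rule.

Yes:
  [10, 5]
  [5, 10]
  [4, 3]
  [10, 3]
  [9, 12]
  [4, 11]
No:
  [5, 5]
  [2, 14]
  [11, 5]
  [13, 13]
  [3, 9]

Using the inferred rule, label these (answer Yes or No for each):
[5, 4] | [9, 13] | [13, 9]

Yes, No, No

The classifier is using: sum is odd.
[5, 4]: 5+4 = 9 — fits, so Yes. [9, 13]: 9+13 = 22 — doesn't qualify, so No. [13, 9]: 13+9 = 22 — doesn't qualify, so No.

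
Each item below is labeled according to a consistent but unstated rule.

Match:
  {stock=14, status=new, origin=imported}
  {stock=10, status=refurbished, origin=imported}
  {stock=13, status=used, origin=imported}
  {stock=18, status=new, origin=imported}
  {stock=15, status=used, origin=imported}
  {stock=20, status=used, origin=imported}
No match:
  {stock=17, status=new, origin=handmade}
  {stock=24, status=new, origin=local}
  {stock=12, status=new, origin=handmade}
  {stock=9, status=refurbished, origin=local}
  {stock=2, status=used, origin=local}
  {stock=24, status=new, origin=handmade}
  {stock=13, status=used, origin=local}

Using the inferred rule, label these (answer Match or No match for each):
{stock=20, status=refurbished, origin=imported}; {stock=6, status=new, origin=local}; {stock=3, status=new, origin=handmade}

Match, No match, No match

Checking candidate rules against both groups, what survives is: origin is imported.
{stock=20, status=refurbished, origin=imported}: origin is imported — passes, so Match.
{stock=6, status=new, origin=local}: origin is local — does not pass, so No match.
{stock=3, status=new, origin=handmade}: origin is handmade — does not pass, so No match.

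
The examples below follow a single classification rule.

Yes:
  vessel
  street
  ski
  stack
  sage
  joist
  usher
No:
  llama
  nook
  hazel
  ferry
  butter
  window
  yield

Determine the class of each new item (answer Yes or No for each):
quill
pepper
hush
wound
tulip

No, No, Yes, No, No

The distinguishing property — contains 's' — holds for all the 'Yes' cases and none of the 'No' cases.
quill: no 's' — does not satisfy this, so No.
pepper: no 's' — does not satisfy this, so No.
hush: has 's' — fits, so Yes.
wound: no 's' — does not satisfy this, so No.
tulip: no 's' — does not satisfy this, so No.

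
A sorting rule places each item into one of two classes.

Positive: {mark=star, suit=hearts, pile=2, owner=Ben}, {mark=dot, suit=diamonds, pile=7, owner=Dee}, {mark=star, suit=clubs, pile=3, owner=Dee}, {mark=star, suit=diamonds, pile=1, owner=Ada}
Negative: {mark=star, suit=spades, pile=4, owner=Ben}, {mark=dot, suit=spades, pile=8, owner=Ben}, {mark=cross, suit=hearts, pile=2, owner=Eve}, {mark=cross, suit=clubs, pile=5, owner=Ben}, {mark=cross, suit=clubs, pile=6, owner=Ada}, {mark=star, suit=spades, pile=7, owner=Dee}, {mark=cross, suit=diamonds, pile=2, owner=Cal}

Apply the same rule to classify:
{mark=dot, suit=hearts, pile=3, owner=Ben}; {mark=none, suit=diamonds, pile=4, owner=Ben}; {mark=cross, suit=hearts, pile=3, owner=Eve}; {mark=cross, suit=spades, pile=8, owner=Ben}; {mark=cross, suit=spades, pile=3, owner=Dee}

Positive, Positive, Negative, Negative, Negative

The classifier is using: mark is not cross AND suit is not spades.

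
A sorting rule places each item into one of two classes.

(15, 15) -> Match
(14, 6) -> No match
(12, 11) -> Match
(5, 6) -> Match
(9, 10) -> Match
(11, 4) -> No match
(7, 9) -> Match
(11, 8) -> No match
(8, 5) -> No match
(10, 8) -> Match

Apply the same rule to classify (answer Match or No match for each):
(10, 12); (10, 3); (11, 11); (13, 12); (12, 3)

Match, No match, Match, Match, No match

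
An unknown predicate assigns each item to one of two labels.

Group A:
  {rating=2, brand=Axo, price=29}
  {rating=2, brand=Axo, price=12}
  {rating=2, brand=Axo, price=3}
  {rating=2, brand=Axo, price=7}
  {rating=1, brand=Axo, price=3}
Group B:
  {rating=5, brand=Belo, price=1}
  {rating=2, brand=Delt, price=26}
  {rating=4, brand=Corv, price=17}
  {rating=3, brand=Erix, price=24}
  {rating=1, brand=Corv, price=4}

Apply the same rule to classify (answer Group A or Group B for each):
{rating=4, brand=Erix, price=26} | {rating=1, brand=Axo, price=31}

Looking at the examples, the only property every 'Group A' case has and every 'Group B' case lacks is: brand is Axo.
{rating=4, brand=Erix, price=26} — brand is Erix, hence Group B.
{rating=1, brand=Axo, price=31} — brand is Axo, hence Group A.

Group B, Group A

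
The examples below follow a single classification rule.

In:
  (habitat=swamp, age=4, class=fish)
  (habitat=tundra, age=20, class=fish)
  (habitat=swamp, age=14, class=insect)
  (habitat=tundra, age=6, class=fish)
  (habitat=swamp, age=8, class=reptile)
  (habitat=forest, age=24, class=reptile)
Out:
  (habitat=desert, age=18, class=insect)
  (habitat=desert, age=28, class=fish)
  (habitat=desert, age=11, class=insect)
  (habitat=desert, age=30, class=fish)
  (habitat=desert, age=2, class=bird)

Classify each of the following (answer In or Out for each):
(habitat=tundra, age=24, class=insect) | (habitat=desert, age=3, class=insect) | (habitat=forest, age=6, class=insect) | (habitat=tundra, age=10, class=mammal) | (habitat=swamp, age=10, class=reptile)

In, Out, In, In, In

The classifier is using: habitat is not desert.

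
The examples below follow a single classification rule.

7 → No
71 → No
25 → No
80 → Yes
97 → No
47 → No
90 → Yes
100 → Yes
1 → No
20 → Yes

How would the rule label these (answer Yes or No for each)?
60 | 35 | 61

The distinguishing property — even — holds for all the 'Yes' cases and none of the 'No' cases.

Yes, No, No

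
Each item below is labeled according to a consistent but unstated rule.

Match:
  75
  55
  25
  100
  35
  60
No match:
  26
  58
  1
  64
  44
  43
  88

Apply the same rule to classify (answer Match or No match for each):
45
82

Match, No match

A rule that fits every label: multiple of 5 — true of each 'Match' example, false of each 'No match' one.
45 → 45 = 5·9 → Match. 82 → 82 = 5·16 + 2 → No match.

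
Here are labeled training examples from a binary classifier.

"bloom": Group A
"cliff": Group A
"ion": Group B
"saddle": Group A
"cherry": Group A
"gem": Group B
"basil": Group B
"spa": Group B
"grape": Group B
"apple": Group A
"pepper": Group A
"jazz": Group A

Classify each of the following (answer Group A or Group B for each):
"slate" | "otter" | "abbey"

Group B, Group A, Group A

Every 'Group A' example satisfies: has a double letter. None of the 'Group B' examples do.
"slate" → no doubled letter → Group B.
"otter" → 'tt' doubled → Group A.
"abbey" → 'bb' doubled → Group A.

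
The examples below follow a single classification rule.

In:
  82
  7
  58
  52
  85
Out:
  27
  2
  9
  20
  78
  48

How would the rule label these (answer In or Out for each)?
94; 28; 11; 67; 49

In, In, Out, In, In

Rule: ≡ 1 (mod 3). This holds for each 'In' example and fails for each 'Out' one.
94: 94 mod 3 = 1 — matches, so In.
28: 28 mod 3 = 1 — matches, so In.
11: 11 mod 3 = 2 — does not fit, so Out.
67: 67 mod 3 = 1 — matches, so In.
49: 49 mod 3 = 1 — matches, so In.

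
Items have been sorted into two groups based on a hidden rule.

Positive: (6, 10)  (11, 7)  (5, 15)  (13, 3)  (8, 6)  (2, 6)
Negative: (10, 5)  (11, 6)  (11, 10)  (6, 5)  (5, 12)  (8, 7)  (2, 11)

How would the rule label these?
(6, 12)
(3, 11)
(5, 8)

Positive, Positive, Negative

The distinguishing property — sum is even — holds for all the 'Positive' cases and none of the 'Negative' cases.
(6, 12): 6+12 = 18, has this property → Positive. (3, 11): 3+11 = 14, has this property → Positive. (5, 8): 5+8 = 13, doesn't qualify → Negative.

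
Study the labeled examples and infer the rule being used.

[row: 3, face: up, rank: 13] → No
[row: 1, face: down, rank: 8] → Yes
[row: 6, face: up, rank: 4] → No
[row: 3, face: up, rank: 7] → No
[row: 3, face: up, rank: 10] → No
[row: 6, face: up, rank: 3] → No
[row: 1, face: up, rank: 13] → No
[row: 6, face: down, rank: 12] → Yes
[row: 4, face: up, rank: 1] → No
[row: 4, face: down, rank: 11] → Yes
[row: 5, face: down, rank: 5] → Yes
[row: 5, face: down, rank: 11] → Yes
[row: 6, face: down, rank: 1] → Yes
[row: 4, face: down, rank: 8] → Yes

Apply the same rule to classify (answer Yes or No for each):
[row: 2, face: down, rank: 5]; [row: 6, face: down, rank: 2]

One predicate separates the groups cleanly: face is down.
Yes: [row: 2, face: down, rank: 5], since face is down. Yes: [row: 6, face: down, rank: 2], since face is down.

Yes, Yes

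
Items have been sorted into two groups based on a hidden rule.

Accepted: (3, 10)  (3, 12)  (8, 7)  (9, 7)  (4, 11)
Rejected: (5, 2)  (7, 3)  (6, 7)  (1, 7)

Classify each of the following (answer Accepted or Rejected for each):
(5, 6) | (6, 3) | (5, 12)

Rejected, Rejected, Accepted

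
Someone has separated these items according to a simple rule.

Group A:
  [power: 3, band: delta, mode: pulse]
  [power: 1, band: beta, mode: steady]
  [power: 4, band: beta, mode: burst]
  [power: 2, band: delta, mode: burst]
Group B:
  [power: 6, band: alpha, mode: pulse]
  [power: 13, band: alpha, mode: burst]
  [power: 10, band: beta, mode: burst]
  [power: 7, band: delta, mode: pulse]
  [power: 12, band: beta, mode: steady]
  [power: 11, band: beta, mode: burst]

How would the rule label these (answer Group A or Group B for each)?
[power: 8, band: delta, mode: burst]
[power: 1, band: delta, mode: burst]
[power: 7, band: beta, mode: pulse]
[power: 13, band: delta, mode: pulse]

The classifier is using: power ≤ 4.
[power: 8, band: delta, mode: burst]: power = 8 — does not satisfy this, so Group B.
[power: 1, band: delta, mode: burst]: power = 1 — qualifies, so Group A.
[power: 7, band: beta, mode: pulse]: power = 7 — does not satisfy this, so Group B.
[power: 13, band: delta, mode: pulse]: power = 13 — does not satisfy this, so Group B.

Group B, Group A, Group B, Group B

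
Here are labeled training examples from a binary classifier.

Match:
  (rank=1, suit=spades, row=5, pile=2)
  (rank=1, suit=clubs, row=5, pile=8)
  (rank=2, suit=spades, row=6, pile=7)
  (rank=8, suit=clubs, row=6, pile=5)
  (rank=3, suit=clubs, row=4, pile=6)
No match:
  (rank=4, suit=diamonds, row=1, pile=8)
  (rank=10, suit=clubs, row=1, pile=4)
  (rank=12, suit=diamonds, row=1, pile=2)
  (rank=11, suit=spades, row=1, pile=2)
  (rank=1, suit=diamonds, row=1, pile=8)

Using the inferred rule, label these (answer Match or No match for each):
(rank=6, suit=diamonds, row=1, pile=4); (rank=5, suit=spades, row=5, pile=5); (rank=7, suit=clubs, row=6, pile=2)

No match, Match, Match

The simplest hypothesis consistent with all the labels is: row ≥ 4.
(rank=6, suit=diamonds, row=1, pile=4): No match (row = 1).
(rank=5, suit=spades, row=5, pile=5): Match (row = 5).
(rank=7, suit=clubs, row=6, pile=2): Match (row = 6).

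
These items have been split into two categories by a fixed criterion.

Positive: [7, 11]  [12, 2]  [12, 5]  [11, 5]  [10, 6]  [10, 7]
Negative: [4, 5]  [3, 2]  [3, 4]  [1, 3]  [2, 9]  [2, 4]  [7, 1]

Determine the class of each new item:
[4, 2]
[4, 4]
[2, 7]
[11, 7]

Rule: sum ≥ 14. This holds for each 'Positive' example and fails for each 'Negative' one.

Negative, Negative, Negative, Positive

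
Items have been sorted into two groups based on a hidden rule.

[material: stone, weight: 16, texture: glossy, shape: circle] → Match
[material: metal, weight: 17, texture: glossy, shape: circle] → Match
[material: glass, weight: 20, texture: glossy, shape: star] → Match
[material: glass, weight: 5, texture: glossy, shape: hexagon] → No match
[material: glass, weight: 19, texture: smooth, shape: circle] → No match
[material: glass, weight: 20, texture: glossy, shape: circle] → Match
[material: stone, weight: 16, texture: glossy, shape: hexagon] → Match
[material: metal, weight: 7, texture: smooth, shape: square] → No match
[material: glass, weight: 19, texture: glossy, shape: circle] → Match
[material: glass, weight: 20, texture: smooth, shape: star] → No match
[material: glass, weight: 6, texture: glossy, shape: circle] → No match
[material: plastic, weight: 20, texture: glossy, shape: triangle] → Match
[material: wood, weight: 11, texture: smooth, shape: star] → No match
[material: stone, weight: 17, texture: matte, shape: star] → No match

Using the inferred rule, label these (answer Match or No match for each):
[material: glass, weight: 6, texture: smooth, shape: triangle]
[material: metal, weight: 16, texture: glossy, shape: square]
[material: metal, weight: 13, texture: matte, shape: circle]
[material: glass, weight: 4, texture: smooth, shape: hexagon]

No match, Match, No match, No match

'Match' ⟺ texture is glossy AND weight ≥ 7.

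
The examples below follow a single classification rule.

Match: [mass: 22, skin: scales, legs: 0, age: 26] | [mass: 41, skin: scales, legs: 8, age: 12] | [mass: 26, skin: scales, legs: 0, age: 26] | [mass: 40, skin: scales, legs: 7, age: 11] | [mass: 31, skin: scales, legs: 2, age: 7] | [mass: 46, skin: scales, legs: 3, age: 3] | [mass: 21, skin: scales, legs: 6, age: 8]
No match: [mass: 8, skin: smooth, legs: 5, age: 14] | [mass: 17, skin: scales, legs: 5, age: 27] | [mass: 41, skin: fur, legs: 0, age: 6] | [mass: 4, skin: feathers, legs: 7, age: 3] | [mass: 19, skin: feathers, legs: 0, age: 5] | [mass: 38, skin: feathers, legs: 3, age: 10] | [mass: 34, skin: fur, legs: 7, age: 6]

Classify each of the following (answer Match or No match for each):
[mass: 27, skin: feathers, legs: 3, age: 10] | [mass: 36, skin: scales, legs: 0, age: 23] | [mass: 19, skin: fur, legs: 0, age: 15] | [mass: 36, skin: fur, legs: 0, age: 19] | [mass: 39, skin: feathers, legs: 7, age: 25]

No match, Match, No match, No match, No match

One predicate separates the groups cleanly: skin is scales AND age ≤ 26.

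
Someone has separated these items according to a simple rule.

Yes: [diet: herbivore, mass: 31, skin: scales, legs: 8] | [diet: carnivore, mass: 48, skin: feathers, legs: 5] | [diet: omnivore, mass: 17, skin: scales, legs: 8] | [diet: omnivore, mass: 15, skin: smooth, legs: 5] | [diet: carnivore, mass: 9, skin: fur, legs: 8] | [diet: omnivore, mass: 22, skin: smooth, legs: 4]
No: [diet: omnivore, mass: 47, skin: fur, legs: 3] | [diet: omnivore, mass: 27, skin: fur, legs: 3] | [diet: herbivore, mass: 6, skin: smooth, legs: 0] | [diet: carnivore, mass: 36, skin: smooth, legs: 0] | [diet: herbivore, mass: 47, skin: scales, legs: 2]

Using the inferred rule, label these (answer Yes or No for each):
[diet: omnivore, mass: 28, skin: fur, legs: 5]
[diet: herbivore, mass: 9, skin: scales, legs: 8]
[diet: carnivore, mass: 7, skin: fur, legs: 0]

The classifier is using: legs ≥ 4.

Yes, Yes, No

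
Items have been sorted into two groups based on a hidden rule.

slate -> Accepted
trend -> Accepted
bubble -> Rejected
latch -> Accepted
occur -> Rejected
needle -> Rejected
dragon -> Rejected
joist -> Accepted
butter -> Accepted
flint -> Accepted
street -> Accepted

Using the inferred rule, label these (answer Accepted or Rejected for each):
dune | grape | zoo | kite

Rejected, Rejected, Rejected, Accepted

The pattern is that an item is 'Accepted' exactly when: contains 't'.
dune — no 't', hence Rejected.
grape — no 't', hence Rejected.
zoo — no 't', hence Rejected.
kite — has 't', hence Accepted.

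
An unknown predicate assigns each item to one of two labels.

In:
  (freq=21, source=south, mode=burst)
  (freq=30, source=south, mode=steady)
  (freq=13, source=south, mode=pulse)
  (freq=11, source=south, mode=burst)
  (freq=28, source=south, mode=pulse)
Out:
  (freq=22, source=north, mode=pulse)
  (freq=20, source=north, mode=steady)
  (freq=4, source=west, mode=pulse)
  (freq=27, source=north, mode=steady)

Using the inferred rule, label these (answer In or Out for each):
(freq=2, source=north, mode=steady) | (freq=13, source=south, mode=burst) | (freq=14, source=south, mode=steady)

The rule appears to be: source is south.
(freq=2, source=north, mode=steady) — source is north, hence Out. (freq=13, source=south, mode=burst) — source is south, hence In. (freq=14, source=south, mode=steady) — source is south, hence In.

Out, In, In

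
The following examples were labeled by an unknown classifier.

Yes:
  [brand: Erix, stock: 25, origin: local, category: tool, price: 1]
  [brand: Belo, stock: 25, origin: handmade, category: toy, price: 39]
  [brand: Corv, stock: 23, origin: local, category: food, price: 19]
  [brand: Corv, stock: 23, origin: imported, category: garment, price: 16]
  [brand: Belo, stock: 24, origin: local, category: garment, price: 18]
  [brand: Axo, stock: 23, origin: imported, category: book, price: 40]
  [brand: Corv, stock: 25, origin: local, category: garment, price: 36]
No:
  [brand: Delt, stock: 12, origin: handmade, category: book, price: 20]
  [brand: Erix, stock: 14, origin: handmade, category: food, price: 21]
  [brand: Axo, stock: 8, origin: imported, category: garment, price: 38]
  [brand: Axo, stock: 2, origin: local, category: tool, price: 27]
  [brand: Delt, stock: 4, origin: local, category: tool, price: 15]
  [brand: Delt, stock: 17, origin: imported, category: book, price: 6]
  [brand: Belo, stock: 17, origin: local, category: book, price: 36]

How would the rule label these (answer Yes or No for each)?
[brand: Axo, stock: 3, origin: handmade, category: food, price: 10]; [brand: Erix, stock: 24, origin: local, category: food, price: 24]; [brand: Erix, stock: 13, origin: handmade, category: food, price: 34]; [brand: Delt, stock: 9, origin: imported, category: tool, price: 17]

No, Yes, No, No

Rule: stock ≥ 23. This holds for each 'Yes' example and fails for each 'No' one.
[brand: Axo, stock: 3, origin: handmade, category: food, price: 10] — stock = 3, hence No. [brand: Erix, stock: 24, origin: local, category: food, price: 24] — stock = 24, hence Yes. [brand: Erix, stock: 13, origin: handmade, category: food, price: 34] — stock = 13, hence No. [brand: Delt, stock: 9, origin: imported, category: tool, price: 17] — stock = 9, hence No.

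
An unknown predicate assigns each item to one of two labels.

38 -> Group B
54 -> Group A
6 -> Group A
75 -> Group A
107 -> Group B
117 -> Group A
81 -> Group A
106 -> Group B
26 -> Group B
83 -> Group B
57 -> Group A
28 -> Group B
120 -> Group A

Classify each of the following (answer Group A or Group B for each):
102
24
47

The simplest hypothesis consistent with all the labels is: multiple of 3.
102 — 102 = 3·34, hence Group A.
24 — 24 = 3·8, hence Group A.
47 — 47 = 3·15 + 2, hence Group B.

Group A, Group A, Group B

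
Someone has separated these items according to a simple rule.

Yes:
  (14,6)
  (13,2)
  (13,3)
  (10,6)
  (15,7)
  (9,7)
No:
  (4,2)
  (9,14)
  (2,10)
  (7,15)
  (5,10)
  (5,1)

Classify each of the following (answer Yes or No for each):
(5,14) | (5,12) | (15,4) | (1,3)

No, No, Yes, No

Every 'Yes' example satisfies: first > second AND sum ≥ 12. None of the 'No' examples do.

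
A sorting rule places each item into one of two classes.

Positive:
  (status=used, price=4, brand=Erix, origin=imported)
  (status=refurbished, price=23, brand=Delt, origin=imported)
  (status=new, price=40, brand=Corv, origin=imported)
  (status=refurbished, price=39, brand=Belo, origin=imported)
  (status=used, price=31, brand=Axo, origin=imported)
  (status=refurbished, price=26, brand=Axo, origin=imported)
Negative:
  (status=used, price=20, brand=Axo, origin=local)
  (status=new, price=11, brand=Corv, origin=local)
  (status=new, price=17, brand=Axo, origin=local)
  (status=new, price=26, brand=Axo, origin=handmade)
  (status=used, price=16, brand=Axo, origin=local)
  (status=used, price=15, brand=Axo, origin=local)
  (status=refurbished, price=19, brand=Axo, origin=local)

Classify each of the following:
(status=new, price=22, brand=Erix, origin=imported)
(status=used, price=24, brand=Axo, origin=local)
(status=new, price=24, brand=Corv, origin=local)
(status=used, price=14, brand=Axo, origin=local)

Positive, Negative, Negative, Negative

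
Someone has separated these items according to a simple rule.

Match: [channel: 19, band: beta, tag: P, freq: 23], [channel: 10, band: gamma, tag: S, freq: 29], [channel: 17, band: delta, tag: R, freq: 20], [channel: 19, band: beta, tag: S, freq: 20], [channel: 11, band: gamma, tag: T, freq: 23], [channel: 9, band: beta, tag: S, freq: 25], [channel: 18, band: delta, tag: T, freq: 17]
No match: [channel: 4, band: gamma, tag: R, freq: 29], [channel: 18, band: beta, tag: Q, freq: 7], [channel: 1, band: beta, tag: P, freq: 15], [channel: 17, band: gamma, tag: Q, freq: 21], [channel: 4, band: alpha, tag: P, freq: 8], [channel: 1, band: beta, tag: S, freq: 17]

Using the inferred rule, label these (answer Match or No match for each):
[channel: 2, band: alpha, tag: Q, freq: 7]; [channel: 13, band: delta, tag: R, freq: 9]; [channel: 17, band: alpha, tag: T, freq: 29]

'Match' ⟺ tag is not Q AND channel ≥ 9.
[channel: 2, band: alpha, tag: Q, freq: 7] → tag is Q, channel = 2 → No match.
[channel: 13, band: delta, tag: R, freq: 9] → tag is R, channel = 13 → Match.
[channel: 17, band: alpha, tag: T, freq: 29] → tag is T, channel = 17 → Match.

No match, Match, Match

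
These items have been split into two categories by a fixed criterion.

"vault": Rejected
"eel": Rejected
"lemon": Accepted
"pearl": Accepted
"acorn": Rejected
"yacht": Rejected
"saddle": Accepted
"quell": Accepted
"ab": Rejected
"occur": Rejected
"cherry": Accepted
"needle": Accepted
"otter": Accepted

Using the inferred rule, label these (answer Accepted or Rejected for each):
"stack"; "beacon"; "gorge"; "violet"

Rule: length ≥ 5 AND contains 'e'. This holds for each 'Accepted' example and fails for each 'Rejected' one.
Rejected: "stack", since length 5, no 'e'. Accepted: "beacon", since length 6, has 'e'. Accepted: "gorge", since length 5, has 'e'. Accepted: "violet", since length 6, has 'e'.

Rejected, Accepted, Accepted, Accepted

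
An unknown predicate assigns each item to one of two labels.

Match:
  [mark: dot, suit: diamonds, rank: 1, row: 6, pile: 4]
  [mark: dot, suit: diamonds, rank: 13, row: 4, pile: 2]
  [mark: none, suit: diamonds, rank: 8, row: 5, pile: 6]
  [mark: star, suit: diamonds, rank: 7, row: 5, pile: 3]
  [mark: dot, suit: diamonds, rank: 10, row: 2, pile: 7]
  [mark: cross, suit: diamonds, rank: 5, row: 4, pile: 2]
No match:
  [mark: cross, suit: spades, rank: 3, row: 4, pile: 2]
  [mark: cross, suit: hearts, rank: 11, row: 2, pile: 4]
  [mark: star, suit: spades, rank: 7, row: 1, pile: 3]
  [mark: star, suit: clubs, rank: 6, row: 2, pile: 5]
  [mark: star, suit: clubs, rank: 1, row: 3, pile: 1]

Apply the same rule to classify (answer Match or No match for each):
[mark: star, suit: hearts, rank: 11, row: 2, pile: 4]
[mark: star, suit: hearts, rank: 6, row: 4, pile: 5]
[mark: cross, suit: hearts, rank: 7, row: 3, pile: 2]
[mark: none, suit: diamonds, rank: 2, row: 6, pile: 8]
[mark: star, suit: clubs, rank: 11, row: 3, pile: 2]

No match, No match, No match, Match, No match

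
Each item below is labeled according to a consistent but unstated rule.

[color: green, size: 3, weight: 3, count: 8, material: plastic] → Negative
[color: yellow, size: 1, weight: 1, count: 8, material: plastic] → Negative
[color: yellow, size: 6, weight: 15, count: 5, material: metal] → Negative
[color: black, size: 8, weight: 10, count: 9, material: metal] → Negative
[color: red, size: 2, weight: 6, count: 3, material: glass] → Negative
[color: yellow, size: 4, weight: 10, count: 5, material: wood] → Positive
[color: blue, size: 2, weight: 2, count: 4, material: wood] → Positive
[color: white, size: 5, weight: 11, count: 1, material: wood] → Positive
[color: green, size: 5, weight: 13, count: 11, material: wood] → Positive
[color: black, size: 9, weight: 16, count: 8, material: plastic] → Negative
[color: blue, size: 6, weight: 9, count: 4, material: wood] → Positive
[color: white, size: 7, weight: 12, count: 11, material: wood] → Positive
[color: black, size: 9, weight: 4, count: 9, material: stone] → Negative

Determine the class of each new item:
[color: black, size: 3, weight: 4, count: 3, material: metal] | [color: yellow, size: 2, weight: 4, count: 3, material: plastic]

Comparing the two groups points to one rule — material is wood.
[color: black, size: 3, weight: 4, count: 3, material: metal]: Negative (material is metal).
[color: yellow, size: 2, weight: 4, count: 3, material: plastic]: Negative (material is plastic).

Negative, Negative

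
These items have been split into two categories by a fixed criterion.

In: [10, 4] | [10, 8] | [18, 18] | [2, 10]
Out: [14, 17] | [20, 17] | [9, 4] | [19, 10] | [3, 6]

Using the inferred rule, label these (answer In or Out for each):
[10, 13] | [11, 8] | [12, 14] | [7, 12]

Out, Out, In, Out

The classifier is using: sum is even.
[10, 13]: Out (10+13 = 23).
[11, 8]: Out (11+8 = 19).
[12, 14]: In (12+14 = 26).
[7, 12]: Out (7+12 = 19).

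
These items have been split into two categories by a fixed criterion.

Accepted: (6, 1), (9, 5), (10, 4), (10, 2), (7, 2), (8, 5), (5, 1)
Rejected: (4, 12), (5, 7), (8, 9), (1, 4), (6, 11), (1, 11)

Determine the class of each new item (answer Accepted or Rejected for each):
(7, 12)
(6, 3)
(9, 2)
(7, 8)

Rejected, Accepted, Accepted, Rejected

Rule: first > second. This holds for each 'Accepted' example and fails for each 'Rejected' one.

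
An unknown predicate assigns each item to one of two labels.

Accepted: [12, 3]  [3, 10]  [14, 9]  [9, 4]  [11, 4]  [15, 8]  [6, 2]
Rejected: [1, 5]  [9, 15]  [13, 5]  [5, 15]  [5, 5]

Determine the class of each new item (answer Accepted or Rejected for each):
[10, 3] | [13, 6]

Accepted, Accepted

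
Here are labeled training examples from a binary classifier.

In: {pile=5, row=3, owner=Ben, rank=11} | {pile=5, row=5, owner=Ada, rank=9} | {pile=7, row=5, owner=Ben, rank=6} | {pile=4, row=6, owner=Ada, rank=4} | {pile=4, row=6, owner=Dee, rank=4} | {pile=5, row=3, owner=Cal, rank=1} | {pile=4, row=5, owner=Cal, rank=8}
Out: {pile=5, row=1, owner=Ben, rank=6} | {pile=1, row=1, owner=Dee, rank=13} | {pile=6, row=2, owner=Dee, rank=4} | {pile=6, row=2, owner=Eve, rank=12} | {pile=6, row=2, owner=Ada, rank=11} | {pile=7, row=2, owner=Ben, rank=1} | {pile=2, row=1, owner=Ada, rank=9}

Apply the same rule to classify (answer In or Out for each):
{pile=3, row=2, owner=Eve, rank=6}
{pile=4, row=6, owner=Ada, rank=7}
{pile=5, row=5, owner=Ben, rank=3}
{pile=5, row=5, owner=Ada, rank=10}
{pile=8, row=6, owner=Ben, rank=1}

A rule that fits every label: row ≥ 3 — true of each 'In' example, false of each 'Out' one.

Out, In, In, In, In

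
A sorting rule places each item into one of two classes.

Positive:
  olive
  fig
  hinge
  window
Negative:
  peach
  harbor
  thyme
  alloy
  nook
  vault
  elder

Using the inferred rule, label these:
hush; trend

The classifier is using: contains 'i'.
hush: no 'i' — does not pass, so Negative.
trend: no 'i' — does not pass, so Negative.

Negative, Negative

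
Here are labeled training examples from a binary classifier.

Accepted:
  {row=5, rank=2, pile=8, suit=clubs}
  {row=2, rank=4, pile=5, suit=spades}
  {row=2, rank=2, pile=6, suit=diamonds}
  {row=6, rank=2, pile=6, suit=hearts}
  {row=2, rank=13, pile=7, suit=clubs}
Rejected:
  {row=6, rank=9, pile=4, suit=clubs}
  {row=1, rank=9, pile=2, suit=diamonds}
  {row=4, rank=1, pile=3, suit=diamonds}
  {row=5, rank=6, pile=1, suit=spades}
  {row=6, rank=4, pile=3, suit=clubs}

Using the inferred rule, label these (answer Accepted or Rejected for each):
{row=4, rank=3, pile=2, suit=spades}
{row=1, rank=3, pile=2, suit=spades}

Rejected, Rejected

A rule that fits every label: pile ≥ 5 — true of each 'Accepted' example, false of each 'Rejected' one.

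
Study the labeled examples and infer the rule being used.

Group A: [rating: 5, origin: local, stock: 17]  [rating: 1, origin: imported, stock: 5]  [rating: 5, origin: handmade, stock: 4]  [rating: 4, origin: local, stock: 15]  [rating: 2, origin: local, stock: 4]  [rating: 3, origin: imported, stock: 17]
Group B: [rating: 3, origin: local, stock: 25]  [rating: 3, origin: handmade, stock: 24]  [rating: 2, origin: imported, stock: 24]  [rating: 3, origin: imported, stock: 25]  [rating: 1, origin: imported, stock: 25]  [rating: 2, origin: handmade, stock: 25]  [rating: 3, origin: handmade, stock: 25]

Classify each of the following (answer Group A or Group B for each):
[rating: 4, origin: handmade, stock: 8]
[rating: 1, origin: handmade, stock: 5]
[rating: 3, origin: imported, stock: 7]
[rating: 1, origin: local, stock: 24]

The common property of the 'Group A' items is: stock ≤ 17. No 'Group B' item has it.
[rating: 4, origin: handmade, stock: 8]: stock = 8 — matches, so Group A.
[rating: 1, origin: handmade, stock: 5]: stock = 5 — matches, so Group A.
[rating: 3, origin: imported, stock: 7]: stock = 7 — matches, so Group A.
[rating: 1, origin: local, stock: 24]: stock = 24 — does not pass, so Group B.

Group A, Group A, Group A, Group B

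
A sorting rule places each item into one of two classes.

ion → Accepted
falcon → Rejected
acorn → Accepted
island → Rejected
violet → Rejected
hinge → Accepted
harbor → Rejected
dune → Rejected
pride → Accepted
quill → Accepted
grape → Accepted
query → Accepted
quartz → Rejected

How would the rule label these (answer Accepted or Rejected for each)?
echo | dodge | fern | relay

Rejected, Accepted, Rejected, Accepted

Comparing the two groups points to one rule — odd length.
echo: length 4, doesn't qualify → Rejected.
dodge: length 5, meets the rule → Accepted.
fern: length 4, doesn't qualify → Rejected.
relay: length 5, meets the rule → Accepted.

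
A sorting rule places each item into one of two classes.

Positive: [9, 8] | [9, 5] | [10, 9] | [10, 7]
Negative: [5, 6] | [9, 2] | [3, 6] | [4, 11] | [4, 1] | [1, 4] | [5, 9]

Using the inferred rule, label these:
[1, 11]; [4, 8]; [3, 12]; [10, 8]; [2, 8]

All 'Positive' examples share one property — first > second AND sum ≥ 14 — and every 'Negative' example lacks it.
[1, 11] — 1 < 11, 1+11 = 12, hence Negative. [4, 8] — 4 < 8, 4+8 = 12, hence Negative. [3, 12] — 3 < 12, 3+12 = 15, hence Negative. [10, 8] — 10 > 8, 10+8 = 18, hence Positive. [2, 8] — 2 < 8, 2+8 = 10, hence Negative.

Negative, Negative, Negative, Positive, Negative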